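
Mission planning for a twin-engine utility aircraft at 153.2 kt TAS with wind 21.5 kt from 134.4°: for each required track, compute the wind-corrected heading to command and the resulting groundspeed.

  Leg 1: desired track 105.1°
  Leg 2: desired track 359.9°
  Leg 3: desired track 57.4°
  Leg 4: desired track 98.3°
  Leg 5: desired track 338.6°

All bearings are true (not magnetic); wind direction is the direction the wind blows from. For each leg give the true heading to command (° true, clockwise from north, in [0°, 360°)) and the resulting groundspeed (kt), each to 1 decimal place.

Leg 1: heading=109.0°, groundspeed=134.1 kt
Leg 2: heading=5.6°, groundspeed=167.5 kt
Leg 3: heading=65.3°, groundspeed=146.9 kt
Leg 4: heading=103.0°, groundspeed=135.3 kt
Leg 5: heading=341.9°, groundspeed=172.6 kt

Leg 1: desired track 105.1°; wind correction +3.9° → command heading 109.0°, groundspeed 134.1 kt
Leg 2: desired track 359.9°; wind correction +5.7° → command heading 5.6°, groundspeed 167.5 kt
Leg 3: desired track 57.4°; wind correction +7.9° → command heading 65.3°, groundspeed 146.9 kt
Leg 4: desired track 98.3°; wind correction +4.7° → command heading 103.0°, groundspeed 135.3 kt
Leg 5: desired track 338.6°; wind correction +3.3° → command heading 341.9°, groundspeed 172.6 kt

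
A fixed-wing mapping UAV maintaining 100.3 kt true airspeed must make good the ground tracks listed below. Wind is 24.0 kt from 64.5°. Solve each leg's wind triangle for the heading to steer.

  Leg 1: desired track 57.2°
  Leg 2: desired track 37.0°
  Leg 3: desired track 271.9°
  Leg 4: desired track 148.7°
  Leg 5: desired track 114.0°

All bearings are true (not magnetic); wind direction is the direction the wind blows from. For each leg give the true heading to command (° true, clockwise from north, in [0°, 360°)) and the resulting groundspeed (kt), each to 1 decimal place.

Leg 1: heading=58.9°, groundspeed=76.4 kt
Leg 2: heading=43.3°, groundspeed=78.4 kt
Leg 3: heading=278.2°, groundspeed=121.0 kt
Leg 4: heading=134.9°, groundspeed=95.0 kt
Leg 5: heading=103.5°, groundspeed=83.0 kt

Leg 1: desired track 57.2°; wind correction +1.7° → command heading 58.9°, groundspeed 76.4 kt
Leg 2: desired track 37.0°; wind correction +6.3° → command heading 43.3°, groundspeed 78.4 kt
Leg 3: desired track 271.9°; wind correction +6.3° → command heading 278.2°, groundspeed 121.0 kt
Leg 4: desired track 148.7°; wind correction -13.8° → command heading 134.9°, groundspeed 95.0 kt
Leg 5: desired track 114.0°; wind correction -10.5° → command heading 103.5°, groundspeed 83.0 kt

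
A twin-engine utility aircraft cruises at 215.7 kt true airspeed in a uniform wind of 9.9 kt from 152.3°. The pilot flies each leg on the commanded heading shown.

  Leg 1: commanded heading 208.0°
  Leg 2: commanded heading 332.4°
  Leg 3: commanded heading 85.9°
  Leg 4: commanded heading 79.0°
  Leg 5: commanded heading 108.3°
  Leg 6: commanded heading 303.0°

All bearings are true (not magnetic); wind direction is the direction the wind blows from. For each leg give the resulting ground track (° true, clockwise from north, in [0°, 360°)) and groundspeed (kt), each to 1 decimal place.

Leg 1: heading 208.0°; drift +2.2° → track 210.2°, groundspeed 210.3 kt
Leg 2: heading 332.4°; drift +0.0° → track 332.4°, groundspeed 225.6 kt
Leg 3: heading 85.9°; drift -2.5° → track 83.4°, groundspeed 211.9 kt
Leg 4: heading 79.0°; drift -2.6° → track 76.4°, groundspeed 213.1 kt
Leg 5: heading 108.3°; drift -1.9° → track 106.4°, groundspeed 208.7 kt
Leg 6: heading 303.0°; drift +1.2° → track 304.2°, groundspeed 224.4 kt

Leg 1: track=210.2°, groundspeed=210.3 kt
Leg 2: track=332.4°, groundspeed=225.6 kt
Leg 3: track=83.4°, groundspeed=211.9 kt
Leg 4: track=76.4°, groundspeed=213.1 kt
Leg 5: track=106.4°, groundspeed=208.7 kt
Leg 6: track=304.2°, groundspeed=224.4 kt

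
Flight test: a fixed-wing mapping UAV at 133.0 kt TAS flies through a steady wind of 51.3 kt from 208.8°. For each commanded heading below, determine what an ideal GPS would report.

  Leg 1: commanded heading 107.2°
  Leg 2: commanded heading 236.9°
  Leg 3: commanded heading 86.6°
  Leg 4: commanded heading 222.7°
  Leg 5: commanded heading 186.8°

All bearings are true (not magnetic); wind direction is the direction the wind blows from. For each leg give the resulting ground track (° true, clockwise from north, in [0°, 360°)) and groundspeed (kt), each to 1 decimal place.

Leg 1: track=87.9°, groundspeed=151.9 kt
Leg 2: track=252.3°, groundspeed=91.0 kt
Leg 3: track=71.5°, groundspeed=166.1 kt
Leg 4: track=231.1°, groundspeed=84.1 kt
Leg 5: track=174.1°, groundspeed=87.6 kt

Leg 1: heading 107.2°; drift -19.3° → track 87.9°, groundspeed 151.9 kt
Leg 2: heading 236.9°; drift +15.4° → track 252.3°, groundspeed 91.0 kt
Leg 3: heading 86.6°; drift -15.1° → track 71.5°, groundspeed 166.1 kt
Leg 4: heading 222.7°; drift +8.4° → track 231.1°, groundspeed 84.1 kt
Leg 5: heading 186.8°; drift -12.7° → track 174.1°, groundspeed 87.6 kt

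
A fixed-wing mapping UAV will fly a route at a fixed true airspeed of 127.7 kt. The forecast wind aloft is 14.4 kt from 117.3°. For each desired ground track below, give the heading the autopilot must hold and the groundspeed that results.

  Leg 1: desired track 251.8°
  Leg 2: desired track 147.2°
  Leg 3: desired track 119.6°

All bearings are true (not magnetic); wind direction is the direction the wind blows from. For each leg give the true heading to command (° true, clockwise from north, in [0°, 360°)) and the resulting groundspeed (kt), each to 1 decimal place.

Leg 1: heading=247.2°, groundspeed=137.4 kt
Leg 2: heading=144.0°, groundspeed=115.0 kt
Leg 3: heading=119.3°, groundspeed=113.3 kt

Leg 1: desired track 251.8°; wind correction -4.6° → command heading 247.2°, groundspeed 137.4 kt
Leg 2: desired track 147.2°; wind correction -3.2° → command heading 144.0°, groundspeed 115.0 kt
Leg 3: desired track 119.6°; wind correction -0.3° → command heading 119.3°, groundspeed 113.3 kt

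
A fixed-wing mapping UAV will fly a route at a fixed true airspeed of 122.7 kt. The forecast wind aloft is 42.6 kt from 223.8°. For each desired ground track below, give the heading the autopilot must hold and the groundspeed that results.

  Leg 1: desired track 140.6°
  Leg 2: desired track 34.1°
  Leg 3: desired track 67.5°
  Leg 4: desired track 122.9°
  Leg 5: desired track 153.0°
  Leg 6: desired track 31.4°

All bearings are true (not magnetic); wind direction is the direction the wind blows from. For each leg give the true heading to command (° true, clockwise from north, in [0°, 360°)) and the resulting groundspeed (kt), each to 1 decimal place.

Leg 1: desired track 140.6°; wind correction +20.2° → command heading 160.8°, groundspeed 110.1 kt
Leg 2: desired track 34.1°; wind correction -3.4° → command heading 30.7°, groundspeed 164.5 kt
Leg 3: desired track 67.5°; wind correction +8.0° → command heading 75.5°, groundspeed 160.5 kt
Leg 4: desired track 122.9°; wind correction +19.9° → command heading 142.8°, groundspeed 123.4 kt
Leg 5: desired track 153.0°; wind correction +19.1° → command heading 172.1°, groundspeed 101.9 kt
Leg 6: desired track 31.4°; wind correction -4.3° → command heading 27.1°, groundspeed 164.0 kt

Leg 1: heading=160.8°, groundspeed=110.1 kt
Leg 2: heading=30.7°, groundspeed=164.5 kt
Leg 3: heading=75.5°, groundspeed=160.5 kt
Leg 4: heading=142.8°, groundspeed=123.4 kt
Leg 5: heading=172.1°, groundspeed=101.9 kt
Leg 6: heading=27.1°, groundspeed=164.0 kt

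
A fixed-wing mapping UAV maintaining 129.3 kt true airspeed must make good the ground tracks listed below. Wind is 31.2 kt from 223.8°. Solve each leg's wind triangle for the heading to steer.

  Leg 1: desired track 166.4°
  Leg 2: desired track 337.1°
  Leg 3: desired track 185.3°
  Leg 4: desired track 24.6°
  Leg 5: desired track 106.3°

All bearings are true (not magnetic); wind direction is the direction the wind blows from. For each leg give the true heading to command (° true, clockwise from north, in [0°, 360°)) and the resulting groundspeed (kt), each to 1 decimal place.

Leg 1: desired track 166.4°; wind correction +11.7° → command heading 178.1°, groundspeed 109.8 kt
Leg 2: desired track 337.1°; wind correction -12.8° → command heading 324.3°, groundspeed 138.4 kt
Leg 3: desired track 185.3°; wind correction +8.6° → command heading 193.9°, groundspeed 103.4 kt
Leg 4: desired track 24.6°; wind correction -4.6° → command heading 20.0°, groundspeed 158.4 kt
Leg 5: desired track 106.3°; wind correction +12.4° → command heading 118.7°, groundspeed 140.7 kt

Leg 1: heading=178.1°, groundspeed=109.8 kt
Leg 2: heading=324.3°, groundspeed=138.4 kt
Leg 3: heading=193.9°, groundspeed=103.4 kt
Leg 4: heading=20.0°, groundspeed=158.4 kt
Leg 5: heading=118.7°, groundspeed=140.7 kt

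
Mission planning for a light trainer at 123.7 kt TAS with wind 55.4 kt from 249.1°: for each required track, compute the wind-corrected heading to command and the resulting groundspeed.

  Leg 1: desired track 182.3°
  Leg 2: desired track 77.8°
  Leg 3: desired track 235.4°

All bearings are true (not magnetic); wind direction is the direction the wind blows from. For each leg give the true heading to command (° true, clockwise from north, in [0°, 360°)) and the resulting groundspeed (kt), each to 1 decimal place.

Leg 1: heading=206.6°, groundspeed=90.9 kt
Leg 2: heading=81.7°, groundspeed=178.2 kt
Leg 3: heading=241.5°, groundspeed=69.2 kt

Leg 1: desired track 182.3°; wind correction +24.3° → command heading 206.6°, groundspeed 90.9 kt
Leg 2: desired track 77.8°; wind correction +3.9° → command heading 81.7°, groundspeed 178.2 kt
Leg 3: desired track 235.4°; wind correction +6.1° → command heading 241.5°, groundspeed 69.2 kt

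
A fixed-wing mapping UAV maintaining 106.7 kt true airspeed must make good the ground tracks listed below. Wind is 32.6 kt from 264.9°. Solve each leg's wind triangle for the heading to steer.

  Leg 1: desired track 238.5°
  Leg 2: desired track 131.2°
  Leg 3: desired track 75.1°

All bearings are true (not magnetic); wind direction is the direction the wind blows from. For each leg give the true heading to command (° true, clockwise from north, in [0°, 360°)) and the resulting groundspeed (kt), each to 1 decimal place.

Leg 1: desired track 238.5°; wind correction +7.8° → command heading 246.3°, groundspeed 76.5 kt
Leg 2: desired track 131.2°; wind correction +12.8° → command heading 144.0°, groundspeed 126.6 kt
Leg 3: desired track 75.1°; wind correction -3.0° → command heading 72.1°, groundspeed 138.7 kt

Leg 1: heading=246.3°, groundspeed=76.5 kt
Leg 2: heading=144.0°, groundspeed=126.6 kt
Leg 3: heading=72.1°, groundspeed=138.7 kt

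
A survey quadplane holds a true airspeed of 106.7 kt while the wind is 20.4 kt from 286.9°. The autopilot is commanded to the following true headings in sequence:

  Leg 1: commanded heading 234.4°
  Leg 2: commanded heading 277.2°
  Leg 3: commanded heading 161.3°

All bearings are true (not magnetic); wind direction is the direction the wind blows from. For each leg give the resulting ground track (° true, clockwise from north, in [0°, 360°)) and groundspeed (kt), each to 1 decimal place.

Leg 1: heading 234.4°; drift -9.7° → track 224.7°, groundspeed 95.7 kt
Leg 2: heading 277.2°; drift -2.3° → track 274.9°, groundspeed 86.7 kt
Leg 3: heading 161.3°; drift -8.0° → track 153.3°, groundspeed 119.7 kt

Leg 1: track=224.7°, groundspeed=95.7 kt
Leg 2: track=274.9°, groundspeed=86.7 kt
Leg 3: track=153.3°, groundspeed=119.7 kt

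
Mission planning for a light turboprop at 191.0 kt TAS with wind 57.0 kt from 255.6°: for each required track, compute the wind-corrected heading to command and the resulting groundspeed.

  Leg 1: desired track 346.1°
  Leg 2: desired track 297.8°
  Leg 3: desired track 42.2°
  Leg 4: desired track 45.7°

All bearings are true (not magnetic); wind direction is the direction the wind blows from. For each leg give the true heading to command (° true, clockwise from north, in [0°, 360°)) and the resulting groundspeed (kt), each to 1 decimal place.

Leg 1: desired track 346.1°; wind correction -17.4° → command heading 328.7°, groundspeed 182.8 kt
Leg 2: desired track 297.8°; wind correction -11.6° → command heading 286.2°, groundspeed 144.9 kt
Leg 3: desired track 42.2°; wind correction -9.5° → command heading 32.7°, groundspeed 236.0 kt
Leg 4: desired track 45.7°; wind correction -8.6° → command heading 37.1°, groundspeed 238.3 kt

Leg 1: heading=328.7°, groundspeed=182.8 kt
Leg 2: heading=286.2°, groundspeed=144.9 kt
Leg 3: heading=32.7°, groundspeed=236.0 kt
Leg 4: heading=37.1°, groundspeed=238.3 kt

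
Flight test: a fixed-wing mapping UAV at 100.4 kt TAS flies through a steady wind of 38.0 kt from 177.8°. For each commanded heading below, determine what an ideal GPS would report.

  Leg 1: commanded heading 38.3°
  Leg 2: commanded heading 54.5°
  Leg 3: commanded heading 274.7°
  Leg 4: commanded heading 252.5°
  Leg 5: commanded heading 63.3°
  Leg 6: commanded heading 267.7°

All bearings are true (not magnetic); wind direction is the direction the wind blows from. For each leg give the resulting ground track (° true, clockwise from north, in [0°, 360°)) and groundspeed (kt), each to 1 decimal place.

Leg 1: track=27.5°, groundspeed=131.6 kt
Leg 2: track=39.8°, groundspeed=125.4 kt
Leg 3: track=294.5°, groundspeed=111.5 kt
Leg 4: track=274.6°, groundspeed=97.5 kt
Leg 5: track=46.7°, groundspeed=121.2 kt
Leg 6: track=288.4°, groundspeed=107.3 kt

Leg 1: heading 38.3°; drift -10.8° → track 27.5°, groundspeed 131.6 kt
Leg 2: heading 54.5°; drift -14.7° → track 39.8°, groundspeed 125.4 kt
Leg 3: heading 274.7°; drift +19.8° → track 294.5°, groundspeed 111.5 kt
Leg 4: heading 252.5°; drift +22.1° → track 274.6°, groundspeed 97.5 kt
Leg 5: heading 63.3°; drift -16.6° → track 46.7°, groundspeed 121.2 kt
Leg 6: heading 267.7°; drift +20.7° → track 288.4°, groundspeed 107.3 kt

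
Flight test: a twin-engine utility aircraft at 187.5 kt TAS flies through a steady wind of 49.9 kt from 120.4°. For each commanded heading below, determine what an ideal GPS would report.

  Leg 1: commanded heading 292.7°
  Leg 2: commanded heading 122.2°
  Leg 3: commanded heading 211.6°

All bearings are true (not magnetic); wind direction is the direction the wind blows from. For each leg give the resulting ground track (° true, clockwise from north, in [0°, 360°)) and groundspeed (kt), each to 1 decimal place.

Leg 1: heading 292.7°; drift +1.6° → track 294.3°, groundspeed 237.0 kt
Leg 2: heading 122.2°; drift +0.7° → track 122.9°, groundspeed 137.6 kt
Leg 3: heading 211.6°; drift +14.8° → track 226.4°, groundspeed 195.0 kt

Leg 1: track=294.3°, groundspeed=237.0 kt
Leg 2: track=122.9°, groundspeed=137.6 kt
Leg 3: track=226.4°, groundspeed=195.0 kt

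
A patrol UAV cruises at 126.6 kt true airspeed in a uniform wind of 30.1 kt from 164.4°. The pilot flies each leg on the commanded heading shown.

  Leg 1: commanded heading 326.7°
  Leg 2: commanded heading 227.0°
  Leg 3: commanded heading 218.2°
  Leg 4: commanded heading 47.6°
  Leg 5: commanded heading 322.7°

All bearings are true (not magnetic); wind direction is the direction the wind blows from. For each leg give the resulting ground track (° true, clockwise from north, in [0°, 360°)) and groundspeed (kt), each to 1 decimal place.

Leg 1: heading 326.7°; drift +3.4° → track 330.1°, groundspeed 155.5 kt
Leg 2: heading 227.0°; drift +13.3° → track 240.3°, groundspeed 115.9 kt
Leg 3: heading 218.2°; drift +12.6° → track 230.8°, groundspeed 111.5 kt
Leg 4: heading 47.6°; drift -10.9° → track 36.7°, groundspeed 142.7 kt
Leg 5: heading 322.7°; drift +4.1° → track 326.8°, groundspeed 155.0 kt

Leg 1: track=330.1°, groundspeed=155.5 kt
Leg 2: track=240.3°, groundspeed=115.9 kt
Leg 3: track=230.8°, groundspeed=111.5 kt
Leg 4: track=36.7°, groundspeed=142.7 kt
Leg 5: track=326.8°, groundspeed=155.0 kt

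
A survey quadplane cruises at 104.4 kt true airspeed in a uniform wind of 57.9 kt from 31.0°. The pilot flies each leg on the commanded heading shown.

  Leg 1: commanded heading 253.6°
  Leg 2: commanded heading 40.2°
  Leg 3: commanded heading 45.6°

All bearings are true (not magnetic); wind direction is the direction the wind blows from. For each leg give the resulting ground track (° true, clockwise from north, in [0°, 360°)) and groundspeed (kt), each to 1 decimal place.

Leg 1: track=238.7°, groundspeed=152.2 kt
Leg 2: track=51.3°, groundspeed=48.1 kt
Leg 3: track=62.4°, groundspeed=50.5 kt

Leg 1: heading 253.6°; drift -14.9° → track 238.7°, groundspeed 152.2 kt
Leg 2: heading 40.2°; drift +11.1° → track 51.3°, groundspeed 48.1 kt
Leg 3: heading 45.6°; drift +16.8° → track 62.4°, groundspeed 50.5 kt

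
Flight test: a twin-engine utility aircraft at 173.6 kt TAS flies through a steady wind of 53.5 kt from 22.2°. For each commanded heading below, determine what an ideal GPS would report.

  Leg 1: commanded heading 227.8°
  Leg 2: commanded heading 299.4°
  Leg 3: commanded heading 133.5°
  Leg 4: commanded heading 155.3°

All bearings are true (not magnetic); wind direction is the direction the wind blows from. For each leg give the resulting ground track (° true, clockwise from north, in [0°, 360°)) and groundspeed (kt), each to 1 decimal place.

Leg 1: heading 227.8°; drift -5.9° → track 221.9°, groundspeed 223.0 kt
Leg 2: heading 299.4°; drift -17.6° → track 281.8°, groundspeed 175.1 kt
Leg 3: heading 133.5°; drift +14.5° → track 148.0°, groundspeed 199.4 kt
Leg 4: heading 155.3°; drift +10.5° → track 165.8°, groundspeed 213.8 kt

Leg 1: track=221.9°, groundspeed=223.0 kt
Leg 2: track=281.8°, groundspeed=175.1 kt
Leg 3: track=148.0°, groundspeed=199.4 kt
Leg 4: track=165.8°, groundspeed=213.8 kt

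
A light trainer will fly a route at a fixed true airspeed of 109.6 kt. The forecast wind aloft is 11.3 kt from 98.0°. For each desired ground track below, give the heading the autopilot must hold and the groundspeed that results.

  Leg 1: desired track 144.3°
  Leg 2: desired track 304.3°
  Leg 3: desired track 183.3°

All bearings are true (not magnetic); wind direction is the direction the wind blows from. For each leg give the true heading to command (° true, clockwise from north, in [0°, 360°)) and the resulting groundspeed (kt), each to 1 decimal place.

Leg 1: heading=140.0°, groundspeed=101.5 kt
Leg 2: heading=306.9°, groundspeed=119.6 kt
Leg 3: heading=177.4°, groundspeed=108.1 kt

Leg 1: desired track 144.3°; wind correction -4.3° → command heading 140.0°, groundspeed 101.5 kt
Leg 2: desired track 304.3°; wind correction +2.6° → command heading 306.9°, groundspeed 119.6 kt
Leg 3: desired track 183.3°; wind correction -5.9° → command heading 177.4°, groundspeed 108.1 kt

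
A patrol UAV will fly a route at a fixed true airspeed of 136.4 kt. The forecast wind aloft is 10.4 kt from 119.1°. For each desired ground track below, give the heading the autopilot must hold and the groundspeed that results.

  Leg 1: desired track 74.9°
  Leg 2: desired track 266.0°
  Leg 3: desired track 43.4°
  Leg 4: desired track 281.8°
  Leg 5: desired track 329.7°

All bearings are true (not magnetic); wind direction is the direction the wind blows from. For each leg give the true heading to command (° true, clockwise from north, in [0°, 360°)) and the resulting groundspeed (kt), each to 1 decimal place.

Leg 1: heading=77.9°, groundspeed=128.8 kt
Leg 2: heading=263.6°, groundspeed=145.0 kt
Leg 3: heading=47.6°, groundspeed=133.5 kt
Leg 4: heading=280.5°, groundspeed=146.3 kt
Leg 5: heading=331.9°, groundspeed=145.2 kt

Leg 1: desired track 74.9°; wind correction +3.0° → command heading 77.9°, groundspeed 128.8 kt
Leg 2: desired track 266.0°; wind correction -2.4° → command heading 263.6°, groundspeed 145.0 kt
Leg 3: desired track 43.4°; wind correction +4.2° → command heading 47.6°, groundspeed 133.5 kt
Leg 4: desired track 281.8°; wind correction -1.3° → command heading 280.5°, groundspeed 146.3 kt
Leg 5: desired track 329.7°; wind correction +2.2° → command heading 331.9°, groundspeed 145.2 kt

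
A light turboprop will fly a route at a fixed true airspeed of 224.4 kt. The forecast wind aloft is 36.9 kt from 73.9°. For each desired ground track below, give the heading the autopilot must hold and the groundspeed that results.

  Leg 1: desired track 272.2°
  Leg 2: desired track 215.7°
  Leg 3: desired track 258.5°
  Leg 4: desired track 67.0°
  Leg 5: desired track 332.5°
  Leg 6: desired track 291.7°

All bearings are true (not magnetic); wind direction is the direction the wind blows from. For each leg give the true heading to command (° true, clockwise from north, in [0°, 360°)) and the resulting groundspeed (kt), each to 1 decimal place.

Leg 1: heading=275.2°, groundspeed=259.1 kt
Leg 2: heading=209.9°, groundspeed=252.2 kt
Leg 3: heading=259.3°, groundspeed=261.2 kt
Leg 4: heading=68.1°, groundspeed=187.7 kt
Leg 5: heading=341.8°, groundspeed=228.8 kt
Leg 6: heading=297.5°, groundspeed=252.4 kt

Leg 1: desired track 272.2°; wind correction +3.0° → command heading 275.2°, groundspeed 259.1 kt
Leg 2: desired track 215.7°; wind correction -5.8° → command heading 209.9°, groundspeed 252.2 kt
Leg 3: desired track 258.5°; wind correction +0.8° → command heading 259.3°, groundspeed 261.2 kt
Leg 4: desired track 67.0°; wind correction +1.1° → command heading 68.1°, groundspeed 187.7 kt
Leg 5: desired track 332.5°; wind correction +9.3° → command heading 341.8°, groundspeed 228.8 kt
Leg 6: desired track 291.7°; wind correction +5.8° → command heading 297.5°, groundspeed 252.4 kt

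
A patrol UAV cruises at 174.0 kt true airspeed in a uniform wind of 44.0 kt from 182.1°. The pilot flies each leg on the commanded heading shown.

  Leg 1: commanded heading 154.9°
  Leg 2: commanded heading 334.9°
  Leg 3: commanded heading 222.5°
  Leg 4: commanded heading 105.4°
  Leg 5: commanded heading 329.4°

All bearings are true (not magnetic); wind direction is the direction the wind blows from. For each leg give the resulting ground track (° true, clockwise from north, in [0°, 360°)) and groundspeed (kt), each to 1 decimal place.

Leg 1: track=146.4°, groundspeed=136.4 kt
Leg 2: track=340.3°, groundspeed=214.1 kt
Leg 3: track=234.0°, groundspeed=143.4 kt
Leg 4: track=90.8°, groundspeed=169.4 kt
Leg 5: track=335.8°, groundspeed=212.4 kt

Leg 1: heading 154.9°; drift -8.5° → track 146.4°, groundspeed 136.4 kt
Leg 2: heading 334.9°; drift +5.4° → track 340.3°, groundspeed 214.1 kt
Leg 3: heading 222.5°; drift +11.5° → track 234.0°, groundspeed 143.4 kt
Leg 4: heading 105.4°; drift -14.6° → track 90.8°, groundspeed 169.4 kt
Leg 5: heading 329.4°; drift +6.4° → track 335.8°, groundspeed 212.4 kt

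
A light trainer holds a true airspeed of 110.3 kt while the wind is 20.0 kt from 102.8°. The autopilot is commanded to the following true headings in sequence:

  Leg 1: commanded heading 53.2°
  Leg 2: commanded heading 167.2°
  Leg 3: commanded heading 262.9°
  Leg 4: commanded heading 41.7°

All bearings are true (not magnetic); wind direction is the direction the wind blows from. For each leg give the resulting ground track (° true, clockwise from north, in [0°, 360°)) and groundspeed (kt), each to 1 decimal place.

Leg 1: track=44.3°, groundspeed=98.5 kt
Leg 2: track=177.3°, groundspeed=103.2 kt
Leg 3: track=265.9°, groundspeed=129.3 kt
Leg 4: track=31.8°, groundspeed=102.1 kt

Leg 1: heading 53.2°; drift -8.9° → track 44.3°, groundspeed 98.5 kt
Leg 2: heading 167.2°; drift +10.1° → track 177.3°, groundspeed 103.2 kt
Leg 3: heading 262.9°; drift +3.0° → track 265.9°, groundspeed 129.3 kt
Leg 4: heading 41.7°; drift -9.9° → track 31.8°, groundspeed 102.1 kt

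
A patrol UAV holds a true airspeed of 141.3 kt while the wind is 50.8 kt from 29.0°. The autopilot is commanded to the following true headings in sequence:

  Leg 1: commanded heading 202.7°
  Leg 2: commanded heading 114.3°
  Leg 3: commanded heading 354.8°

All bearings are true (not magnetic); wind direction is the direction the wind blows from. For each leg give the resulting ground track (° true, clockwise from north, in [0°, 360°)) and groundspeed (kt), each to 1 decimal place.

Leg 1: track=204.4°, groundspeed=191.9 kt
Leg 2: track=134.6°, groundspeed=146.2 kt
Leg 3: track=338.8°, groundspeed=103.3 kt

Leg 1: heading 202.7°; drift +1.7° → track 204.4°, groundspeed 191.9 kt
Leg 2: heading 114.3°; drift +20.3° → track 134.6°, groundspeed 146.2 kt
Leg 3: heading 354.8°; drift -16.0° → track 338.8°, groundspeed 103.3 kt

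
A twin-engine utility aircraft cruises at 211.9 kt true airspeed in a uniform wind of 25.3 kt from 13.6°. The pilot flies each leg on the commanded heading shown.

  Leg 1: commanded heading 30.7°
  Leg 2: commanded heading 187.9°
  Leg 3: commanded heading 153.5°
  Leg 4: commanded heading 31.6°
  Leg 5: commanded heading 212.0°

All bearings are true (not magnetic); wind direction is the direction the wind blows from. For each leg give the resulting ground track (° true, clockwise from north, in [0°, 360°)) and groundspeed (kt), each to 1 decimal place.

Leg 1: heading 30.7°; drift +2.3° → track 33.0°, groundspeed 187.9 kt
Leg 2: heading 187.9°; drift +0.6° → track 188.5°, groundspeed 237.1 kt
Leg 3: heading 153.5°; drift +4.0° → track 157.5°, groundspeed 231.8 kt
Leg 4: heading 31.6°; drift +2.4° → track 34.0°, groundspeed 188.0 kt
Leg 5: heading 212.0°; drift -1.9° → track 210.1°, groundspeed 236.0 kt

Leg 1: track=33.0°, groundspeed=187.9 kt
Leg 2: track=188.5°, groundspeed=237.1 kt
Leg 3: track=157.5°, groundspeed=231.8 kt
Leg 4: track=34.0°, groundspeed=188.0 kt
Leg 5: track=210.1°, groundspeed=236.0 kt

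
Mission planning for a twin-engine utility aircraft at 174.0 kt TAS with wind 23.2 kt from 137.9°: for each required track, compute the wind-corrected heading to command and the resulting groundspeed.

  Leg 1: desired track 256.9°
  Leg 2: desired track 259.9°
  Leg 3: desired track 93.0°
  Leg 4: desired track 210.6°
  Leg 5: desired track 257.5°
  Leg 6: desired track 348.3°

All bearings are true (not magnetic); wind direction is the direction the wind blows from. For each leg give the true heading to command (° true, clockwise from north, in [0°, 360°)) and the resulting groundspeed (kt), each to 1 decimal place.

Leg 1: desired track 256.9°; wind correction -6.7° → command heading 250.2°, groundspeed 184.1 kt
Leg 2: desired track 259.9°; wind correction -6.5° → command heading 253.4°, groundspeed 185.2 kt
Leg 3: desired track 93.0°; wind correction +5.4° → command heading 98.4°, groundspeed 156.8 kt
Leg 4: desired track 210.6°; wind correction -7.3° → command heading 203.3°, groundspeed 165.7 kt
Leg 5: desired track 257.5°; wind correction -6.7° → command heading 250.8°, groundspeed 184.3 kt
Leg 6: desired track 348.3°; wind correction +3.9° → command heading 352.2°, groundspeed 193.6 kt

Leg 1: heading=250.2°, groundspeed=184.1 kt
Leg 2: heading=253.4°, groundspeed=185.2 kt
Leg 3: heading=98.4°, groundspeed=156.8 kt
Leg 4: heading=203.3°, groundspeed=165.7 kt
Leg 5: heading=250.8°, groundspeed=184.3 kt
Leg 6: heading=352.2°, groundspeed=193.6 kt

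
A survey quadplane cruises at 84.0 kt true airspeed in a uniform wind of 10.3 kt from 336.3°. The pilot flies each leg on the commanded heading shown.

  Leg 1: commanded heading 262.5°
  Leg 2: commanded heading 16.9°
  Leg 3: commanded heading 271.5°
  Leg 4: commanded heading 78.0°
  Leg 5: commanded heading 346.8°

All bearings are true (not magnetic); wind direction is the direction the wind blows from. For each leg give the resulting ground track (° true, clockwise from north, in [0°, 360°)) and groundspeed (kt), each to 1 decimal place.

Leg 1: track=255.5°, groundspeed=81.7 kt
Leg 2: track=21.9°, groundspeed=76.5 kt
Leg 3: track=264.8°, groundspeed=80.2 kt
Leg 4: track=84.7°, groundspeed=86.7 kt
Leg 5: track=348.3°, groundspeed=73.9 kt

Leg 1: heading 262.5°; drift -7.0° → track 255.5°, groundspeed 81.7 kt
Leg 2: heading 16.9°; drift +5.0° → track 21.9°, groundspeed 76.5 kt
Leg 3: heading 271.5°; drift -6.7° → track 264.8°, groundspeed 80.2 kt
Leg 4: heading 78.0°; drift +6.7° → track 84.7°, groundspeed 86.7 kt
Leg 5: heading 346.8°; drift +1.5° → track 348.3°, groundspeed 73.9 kt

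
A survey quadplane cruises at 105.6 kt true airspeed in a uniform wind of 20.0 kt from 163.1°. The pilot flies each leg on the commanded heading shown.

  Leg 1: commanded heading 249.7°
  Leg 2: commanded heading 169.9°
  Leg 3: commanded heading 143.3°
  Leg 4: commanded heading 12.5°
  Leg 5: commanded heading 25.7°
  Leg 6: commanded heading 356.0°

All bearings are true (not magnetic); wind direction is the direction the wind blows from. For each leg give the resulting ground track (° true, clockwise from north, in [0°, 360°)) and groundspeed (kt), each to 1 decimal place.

Leg 1: track=260.5°, groundspeed=106.3 kt
Leg 2: track=171.5°, groundspeed=85.8 kt
Leg 3: track=138.8°, groundspeed=87.0 kt
Leg 4: track=7.9°, groundspeed=123.4 kt
Leg 5: track=19.3°, groundspeed=121.1 kt
Leg 6: track=354.0°, groundspeed=125.2 kt

Leg 1: heading 249.7°; drift +10.8° → track 260.5°, groundspeed 106.3 kt
Leg 2: heading 169.9°; drift +1.6° → track 171.5°, groundspeed 85.8 kt
Leg 3: heading 143.3°; drift -4.5° → track 138.8°, groundspeed 87.0 kt
Leg 4: heading 12.5°; drift -4.6° → track 7.9°, groundspeed 123.4 kt
Leg 5: heading 25.7°; drift -6.4° → track 19.3°, groundspeed 121.1 kt
Leg 6: heading 356.0°; drift -2.0° → track 354.0°, groundspeed 125.2 kt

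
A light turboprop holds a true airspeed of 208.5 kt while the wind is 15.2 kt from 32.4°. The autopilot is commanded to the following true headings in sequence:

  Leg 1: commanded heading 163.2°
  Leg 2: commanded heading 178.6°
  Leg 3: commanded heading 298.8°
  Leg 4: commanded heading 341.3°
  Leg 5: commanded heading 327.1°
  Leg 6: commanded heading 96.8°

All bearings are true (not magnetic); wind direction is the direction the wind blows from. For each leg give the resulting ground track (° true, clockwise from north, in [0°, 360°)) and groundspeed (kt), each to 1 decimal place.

Leg 1: heading 163.2°; drift +3.0° → track 166.2°, groundspeed 218.7 kt
Leg 2: heading 178.6°; drift +2.2° → track 180.8°, groundspeed 221.3 kt
Leg 3: heading 298.8°; drift -4.1° → track 294.7°, groundspeed 210.0 kt
Leg 4: heading 341.3°; drift -3.4° → track 337.9°, groundspeed 199.3 kt
Leg 5: heading 327.1°; drift -3.9° → track 323.2°, groundspeed 202.6 kt
Leg 6: heading 96.8°; drift +3.9° → track 100.7°, groundspeed 202.4 kt

Leg 1: track=166.2°, groundspeed=218.7 kt
Leg 2: track=180.8°, groundspeed=221.3 kt
Leg 3: track=294.7°, groundspeed=210.0 kt
Leg 4: track=337.9°, groundspeed=199.3 kt
Leg 5: track=323.2°, groundspeed=202.6 kt
Leg 6: track=100.7°, groundspeed=202.4 kt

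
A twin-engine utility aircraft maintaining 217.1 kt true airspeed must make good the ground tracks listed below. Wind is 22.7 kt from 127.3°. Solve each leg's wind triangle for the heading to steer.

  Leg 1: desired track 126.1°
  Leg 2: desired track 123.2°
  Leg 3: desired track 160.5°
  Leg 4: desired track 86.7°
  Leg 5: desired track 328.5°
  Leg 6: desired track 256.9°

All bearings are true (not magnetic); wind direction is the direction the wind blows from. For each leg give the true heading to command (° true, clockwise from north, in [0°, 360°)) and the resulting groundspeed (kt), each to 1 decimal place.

Leg 1: desired track 126.1°; wind correction +0.1° → command heading 126.2°, groundspeed 194.4 kt
Leg 2: desired track 123.2°; wind correction +0.4° → command heading 123.6°, groundspeed 194.5 kt
Leg 3: desired track 160.5°; wind correction -3.3° → command heading 157.2°, groundspeed 197.7 kt
Leg 4: desired track 86.7°; wind correction +3.9° → command heading 90.6°, groundspeed 199.4 kt
Leg 5: desired track 328.5°; wind correction +2.2° → command heading 330.7°, groundspeed 238.1 kt
Leg 6: desired track 256.9°; wind correction -4.6° → command heading 252.3°, groundspeed 230.9 kt

Leg 1: heading=126.2°, groundspeed=194.4 kt
Leg 2: heading=123.6°, groundspeed=194.5 kt
Leg 3: heading=157.2°, groundspeed=197.7 kt
Leg 4: heading=90.6°, groundspeed=199.4 kt
Leg 5: heading=330.7°, groundspeed=238.1 kt
Leg 6: heading=252.3°, groundspeed=230.9 kt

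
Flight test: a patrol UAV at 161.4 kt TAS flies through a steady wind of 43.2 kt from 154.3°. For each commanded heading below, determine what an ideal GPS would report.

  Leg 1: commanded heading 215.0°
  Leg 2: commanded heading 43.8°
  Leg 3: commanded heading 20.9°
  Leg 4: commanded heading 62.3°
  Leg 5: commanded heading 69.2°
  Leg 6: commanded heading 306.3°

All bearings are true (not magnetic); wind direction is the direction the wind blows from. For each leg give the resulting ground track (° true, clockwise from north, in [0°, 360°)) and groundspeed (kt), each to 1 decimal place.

Leg 1: heading 215.0°; drift +15.0° → track 230.0°, groundspeed 145.2 kt
Leg 2: heading 43.8°; drift -12.9° → track 30.9°, groundspeed 181.1 kt
Leg 3: heading 20.9°; drift -9.3° → track 11.6°, groundspeed 193.6 kt
Leg 4: heading 62.3°; drift -14.8° → track 47.5°, groundspeed 168.5 kt
Leg 5: heading 69.2°; drift -15.3° → track 53.9°, groundspeed 163.5 kt
Leg 6: heading 306.3°; drift +5.8° → track 312.1°, groundspeed 200.6 kt

Leg 1: track=230.0°, groundspeed=145.2 kt
Leg 2: track=30.9°, groundspeed=181.1 kt
Leg 3: track=11.6°, groundspeed=193.6 kt
Leg 4: track=47.5°, groundspeed=168.5 kt
Leg 5: track=53.9°, groundspeed=163.5 kt
Leg 6: track=312.1°, groundspeed=200.6 kt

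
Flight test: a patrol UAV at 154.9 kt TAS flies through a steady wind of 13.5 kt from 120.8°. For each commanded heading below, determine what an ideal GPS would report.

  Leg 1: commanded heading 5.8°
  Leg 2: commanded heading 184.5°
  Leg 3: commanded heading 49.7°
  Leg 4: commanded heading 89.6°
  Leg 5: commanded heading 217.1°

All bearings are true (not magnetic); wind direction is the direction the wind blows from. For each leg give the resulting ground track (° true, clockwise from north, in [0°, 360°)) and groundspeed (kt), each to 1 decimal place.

Leg 1: heading 5.8°; drift -4.4° → track 1.4°, groundspeed 161.1 kt
Leg 2: heading 184.5°; drift +4.6° → track 189.1°, groundspeed 149.4 kt
Leg 3: heading 49.7°; drift -4.8° → track 44.9°, groundspeed 151.1 kt
Leg 4: heading 89.6°; drift -2.8° → track 86.8°, groundspeed 143.5 kt
Leg 5: heading 217.1°; drift +4.9° → track 222.0°, groundspeed 157.0 kt

Leg 1: track=1.4°, groundspeed=161.1 kt
Leg 2: track=189.1°, groundspeed=149.4 kt
Leg 3: track=44.9°, groundspeed=151.1 kt
Leg 4: track=86.8°, groundspeed=143.5 kt
Leg 5: track=222.0°, groundspeed=157.0 kt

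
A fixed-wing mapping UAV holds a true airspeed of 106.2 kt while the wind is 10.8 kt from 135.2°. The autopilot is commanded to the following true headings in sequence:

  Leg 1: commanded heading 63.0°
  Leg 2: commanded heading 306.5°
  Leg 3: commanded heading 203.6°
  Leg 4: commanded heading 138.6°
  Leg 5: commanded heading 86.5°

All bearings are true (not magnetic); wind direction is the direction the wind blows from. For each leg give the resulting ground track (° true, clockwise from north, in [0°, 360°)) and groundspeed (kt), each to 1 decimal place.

Leg 1: heading 63.0°; drift -5.7° → track 57.3°, groundspeed 103.4 kt
Leg 2: heading 306.5°; drift +0.8° → track 307.3°, groundspeed 116.9 kt
Leg 3: heading 203.6°; drift +5.6° → track 209.2°, groundspeed 102.7 kt
Leg 4: heading 138.6°; drift +0.4° → track 139.0°, groundspeed 95.4 kt
Leg 5: heading 86.5°; drift -4.7° → track 81.8°, groundspeed 99.4 kt

Leg 1: track=57.3°, groundspeed=103.4 kt
Leg 2: track=307.3°, groundspeed=116.9 kt
Leg 3: track=209.2°, groundspeed=102.7 kt
Leg 4: track=139.0°, groundspeed=95.4 kt
Leg 5: track=81.8°, groundspeed=99.4 kt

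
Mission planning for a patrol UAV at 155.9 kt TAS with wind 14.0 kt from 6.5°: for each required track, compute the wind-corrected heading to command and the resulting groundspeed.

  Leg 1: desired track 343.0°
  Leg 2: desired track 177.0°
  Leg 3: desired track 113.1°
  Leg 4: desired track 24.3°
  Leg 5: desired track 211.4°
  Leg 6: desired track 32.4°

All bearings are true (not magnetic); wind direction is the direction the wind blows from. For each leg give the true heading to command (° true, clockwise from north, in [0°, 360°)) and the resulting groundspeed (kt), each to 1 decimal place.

Leg 1: heading=345.1°, groundspeed=143.0 kt
Leg 2: heading=176.2°, groundspeed=169.7 kt
Leg 3: heading=108.2°, groundspeed=159.3 kt
Leg 4: heading=22.7°, groundspeed=142.5 kt
Leg 5: heading=213.6°, groundspeed=168.5 kt
Leg 6: heading=30.2°, groundspeed=143.2 kt

Leg 1: desired track 343.0°; wind correction +2.1° → command heading 345.1°, groundspeed 143.0 kt
Leg 2: desired track 177.0°; wind correction -0.8° → command heading 176.2°, groundspeed 169.7 kt
Leg 3: desired track 113.1°; wind correction -4.9° → command heading 108.2°, groundspeed 159.3 kt
Leg 4: desired track 24.3°; wind correction -1.6° → command heading 22.7°, groundspeed 142.5 kt
Leg 5: desired track 211.4°; wind correction +2.2° → command heading 213.6°, groundspeed 168.5 kt
Leg 6: desired track 32.4°; wind correction -2.2° → command heading 30.2°, groundspeed 143.2 kt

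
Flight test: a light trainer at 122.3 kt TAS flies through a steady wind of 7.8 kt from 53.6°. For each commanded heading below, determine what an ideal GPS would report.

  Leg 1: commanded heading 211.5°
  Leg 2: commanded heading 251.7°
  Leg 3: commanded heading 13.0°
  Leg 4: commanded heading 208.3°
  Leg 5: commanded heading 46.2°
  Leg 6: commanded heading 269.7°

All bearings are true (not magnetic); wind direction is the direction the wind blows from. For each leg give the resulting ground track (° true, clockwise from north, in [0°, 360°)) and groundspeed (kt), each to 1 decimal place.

Leg 1: heading 211.5°; drift +1.3° → track 212.8°, groundspeed 129.6 kt
Leg 2: heading 251.7°; drift -1.1° → track 250.6°, groundspeed 129.7 kt
Leg 3: heading 13.0°; drift -2.5° → track 10.5°, groundspeed 116.5 kt
Leg 4: heading 208.3°; drift +1.5° → track 209.8°, groundspeed 129.4 kt
Leg 5: heading 46.2°; drift -0.5° → track 45.7°, groundspeed 114.6 kt
Leg 6: heading 269.7°; drift -2.0° → track 267.7°, groundspeed 128.7 kt

Leg 1: track=212.8°, groundspeed=129.6 kt
Leg 2: track=250.6°, groundspeed=129.7 kt
Leg 3: track=10.5°, groundspeed=116.5 kt
Leg 4: track=209.8°, groundspeed=129.4 kt
Leg 5: track=45.7°, groundspeed=114.6 kt
Leg 6: track=267.7°, groundspeed=128.7 kt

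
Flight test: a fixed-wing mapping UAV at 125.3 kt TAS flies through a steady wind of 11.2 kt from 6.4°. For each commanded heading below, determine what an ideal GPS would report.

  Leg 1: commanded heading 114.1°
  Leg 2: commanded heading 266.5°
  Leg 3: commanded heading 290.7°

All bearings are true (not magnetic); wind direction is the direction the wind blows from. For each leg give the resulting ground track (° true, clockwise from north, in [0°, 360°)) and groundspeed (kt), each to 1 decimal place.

Leg 1: heading 114.1°; drift +4.7° → track 118.8°, groundspeed 129.1 kt
Leg 2: heading 266.5°; drift -5.0° → track 261.5°, groundspeed 127.7 kt
Leg 3: heading 290.7°; drift -5.1° → track 285.6°, groundspeed 123.0 kt

Leg 1: track=118.8°, groundspeed=129.1 kt
Leg 2: track=261.5°, groundspeed=127.7 kt
Leg 3: track=285.6°, groundspeed=123.0 kt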